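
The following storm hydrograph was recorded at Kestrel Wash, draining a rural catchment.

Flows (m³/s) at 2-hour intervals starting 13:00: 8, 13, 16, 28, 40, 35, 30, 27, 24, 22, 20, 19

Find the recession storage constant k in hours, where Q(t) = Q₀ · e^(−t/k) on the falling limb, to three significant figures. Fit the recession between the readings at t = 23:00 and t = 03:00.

k ≈ 15.4 h

On the falling limb, Q drops from 35 to 27 m³/s between t = 23:00 and t = 03:00 (Δt = 4 h).
k = −Δt / ln(Q₂/Q₁) = −4 / ln(27/35) = 15.4 h.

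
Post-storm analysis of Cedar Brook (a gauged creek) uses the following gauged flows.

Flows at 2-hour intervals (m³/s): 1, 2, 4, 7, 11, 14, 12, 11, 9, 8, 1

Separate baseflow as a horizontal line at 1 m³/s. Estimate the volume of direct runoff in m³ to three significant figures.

Direct-runoff ordinates (Q − Q_b): 0.0, 1.0, 3.0, 6.0, 10.0, 13.0, 11.0, 10.0, 8.0, 7.0, 0.0 m³/s.
ΣQ_DR = 69.00 m³/s.
With Δt = 2 h = 7200 s, V = ΣQ_DR · Δt = 69.00 × 7200 = 4.97 × 10^5 m³.

V ≈ 4.97 × 10^5 m³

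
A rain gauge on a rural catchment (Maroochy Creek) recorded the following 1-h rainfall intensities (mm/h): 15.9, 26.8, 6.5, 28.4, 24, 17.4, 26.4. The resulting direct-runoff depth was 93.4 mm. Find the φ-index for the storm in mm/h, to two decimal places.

φ ≈ 7.58 mm/h

Only the 6 blocks with intensity above φ contribute runoff: 15.9, 26.8, 28.4, 24, 17.4, 26.4 mm/h.
Σ(I−φ)·Δt = d  ⇒  (15.9+26.8+28.4+24+17.4+26.4 − 6φ)·1 = 93.4
φ = (138.9 − 93.4/1) / 6 = 7.58 mm/h.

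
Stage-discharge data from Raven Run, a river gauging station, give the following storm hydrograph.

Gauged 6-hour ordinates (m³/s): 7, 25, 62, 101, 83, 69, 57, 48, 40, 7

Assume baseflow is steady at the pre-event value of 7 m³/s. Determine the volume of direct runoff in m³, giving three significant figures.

Direct-runoff ordinates (Q − Q_b): 0.0, 18.0, 55.0, 94.0, 76.0, 62.0, 50.0, 41.0, 33.0, 0.0 m³/s.
ΣQ_DR = 429.0 m³/s.
With Δt = 6 h = 21600 s, V = ΣQ_DR · Δt = 429.0 × 21600 = 9.27 × 10^6 m³.

V ≈ 9.27 × 10^6 m³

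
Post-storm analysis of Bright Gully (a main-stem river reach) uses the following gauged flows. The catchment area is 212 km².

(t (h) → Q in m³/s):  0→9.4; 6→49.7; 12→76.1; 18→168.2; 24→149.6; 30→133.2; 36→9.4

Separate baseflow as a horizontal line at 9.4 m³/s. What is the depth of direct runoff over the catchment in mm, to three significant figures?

Direct runoff: 0.0, 40.3, 66.7, 158.8, 140.2, 123.8, 0.0 m³/s; ΣQ_DR = 529.8 m³/s.
V = ΣQ_DR · Δt = 529.8 × 21600 s = 1.144 × 10^7 m³.
Over A = 212 km², depth = V / A = 54.0 mm.

d ≈ 54.0 mm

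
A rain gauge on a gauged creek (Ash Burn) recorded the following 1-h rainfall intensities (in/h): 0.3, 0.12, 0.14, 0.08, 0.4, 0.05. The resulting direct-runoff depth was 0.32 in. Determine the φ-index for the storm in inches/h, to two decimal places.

Only the 2 blocks with intensity above φ contribute runoff: 0.3, 0.4 in/h.
Σ(I−φ)·Δt = d  ⇒  (0.3+0.4 − 2φ)·1 = 0.32
φ = (0.7000 − 0.32/1) / 2 = 0.19 in/h.

φ ≈ 0.19 in/h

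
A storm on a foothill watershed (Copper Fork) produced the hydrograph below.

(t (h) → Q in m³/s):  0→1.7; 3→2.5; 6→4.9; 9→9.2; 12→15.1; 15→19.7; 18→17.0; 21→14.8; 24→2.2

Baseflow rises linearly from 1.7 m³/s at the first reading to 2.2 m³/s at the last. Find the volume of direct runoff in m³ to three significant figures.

V ≈ 7.51 × 10^5 m³

Direct-runoff ordinates (Q − Q_b): 0.00, 0.74, 3.08, 7.31, 13.15, 17.69, 14.93, 12.66, 0.00 m³/s.
ΣQ_DR = 69.55 m³/s.
With Δt = 3 h = 10800 s, V = ΣQ_DR · Δt = 69.55 × 10800 = 7.51 × 10^5 m³.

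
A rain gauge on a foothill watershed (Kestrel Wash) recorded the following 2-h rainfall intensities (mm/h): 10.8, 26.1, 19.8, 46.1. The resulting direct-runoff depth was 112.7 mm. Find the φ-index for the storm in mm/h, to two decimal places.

φ ≈ 11.88 mm/h

Only the 3 blocks with intensity above φ contribute runoff: 26.1, 19.8, 46.1 mm/h.
Σ(I−φ)·Δt = d  ⇒  (26.1+19.8+46.1 − 3φ)·2 = 112.7
φ = (92.00 − 112.7/2) / 3 = 11.88 mm/h.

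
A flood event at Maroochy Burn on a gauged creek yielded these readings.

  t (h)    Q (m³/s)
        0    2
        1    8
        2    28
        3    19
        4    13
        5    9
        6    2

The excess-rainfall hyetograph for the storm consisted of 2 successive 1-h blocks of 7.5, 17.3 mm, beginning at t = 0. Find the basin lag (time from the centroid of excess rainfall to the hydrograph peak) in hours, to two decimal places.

t_L ≈ 0.80 h

Centroid of excess rainfall: t_c = Σ P_i·t̄_i / ΣP_i = 1.1976 h (block centres at 0.5, 1.5 h).
Hydrograph peak occurs at t = 2 h, so basin lag t_L = 2 − 1.1976 = 0.80 h.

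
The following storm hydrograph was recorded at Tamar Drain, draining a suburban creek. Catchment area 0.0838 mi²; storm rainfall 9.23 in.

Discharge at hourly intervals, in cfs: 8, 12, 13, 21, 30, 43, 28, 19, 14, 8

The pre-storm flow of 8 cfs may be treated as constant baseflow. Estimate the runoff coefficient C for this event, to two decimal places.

ΣQ_DR = 116.0 cfs; V = ΣQ_DR·Δt = 4.176 × 10^5 ft³.
Runoff depth d = V / A = 2.145 in.
C = d / P = 2.145 / 9.23 = 0.23.

C ≈ 0.23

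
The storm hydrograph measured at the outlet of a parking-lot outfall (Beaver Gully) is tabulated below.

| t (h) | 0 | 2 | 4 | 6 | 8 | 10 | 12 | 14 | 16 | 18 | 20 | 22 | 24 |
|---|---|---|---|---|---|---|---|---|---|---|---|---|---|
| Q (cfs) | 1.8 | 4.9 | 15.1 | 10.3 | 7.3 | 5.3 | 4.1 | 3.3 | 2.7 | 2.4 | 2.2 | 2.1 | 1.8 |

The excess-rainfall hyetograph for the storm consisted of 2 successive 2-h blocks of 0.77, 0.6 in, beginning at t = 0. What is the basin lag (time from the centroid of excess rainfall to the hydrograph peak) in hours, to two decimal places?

Centroid of excess rainfall: t_c = Σ P_i·t̄_i / ΣP_i = 1.8759 h (block centres at 1, 3 h).
Hydrograph peak occurs at t = 4 h, so basin lag t_L = 4 − 1.8759 = 2.12 h.

t_L ≈ 2.12 h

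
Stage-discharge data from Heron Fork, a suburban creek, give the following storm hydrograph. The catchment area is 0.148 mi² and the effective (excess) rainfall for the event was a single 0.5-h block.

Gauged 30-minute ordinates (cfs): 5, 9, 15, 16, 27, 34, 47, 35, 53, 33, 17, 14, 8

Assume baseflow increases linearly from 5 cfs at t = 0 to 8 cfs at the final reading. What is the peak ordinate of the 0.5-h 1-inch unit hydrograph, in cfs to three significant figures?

Direct runoff: 0.00, 3.75, 9.50, 10.25, 21.00, 27.75, 40.50, 28.25, 46.00, 25.75, 9.50, 6.25, 0.00 cfs; ΣQ_DR = 228.5 cfs, peak = 46.00 cfs.
Runoff depth d = ΣQ_DR·Δt / A = 228.5 × 1800 / (0.148 mi²) = 1.196 in.
The 1-inch UH is the DRH scaled by (1 in)/d, so U_p = 46.00 × 1/1.196 = 38.5 cfs.

U_p ≈ 38.5 cfs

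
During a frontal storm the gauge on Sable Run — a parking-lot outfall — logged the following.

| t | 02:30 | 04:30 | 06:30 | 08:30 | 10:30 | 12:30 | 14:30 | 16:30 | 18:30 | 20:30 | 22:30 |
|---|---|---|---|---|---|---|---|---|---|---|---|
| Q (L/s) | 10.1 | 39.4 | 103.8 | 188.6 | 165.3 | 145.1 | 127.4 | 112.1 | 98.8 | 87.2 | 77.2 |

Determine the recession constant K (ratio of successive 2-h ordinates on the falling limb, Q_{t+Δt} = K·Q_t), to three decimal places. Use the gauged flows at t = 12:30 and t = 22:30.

Using the recession-limb readings at t = 12:30 and t = 22:30: Q falls from 145.1 to 77.2 L/s over 5 intervals.
K = (Q₂/Q₁)^(1/5) = (77.2/145.1)^(1/5) = 0.881.

K ≈ 0.881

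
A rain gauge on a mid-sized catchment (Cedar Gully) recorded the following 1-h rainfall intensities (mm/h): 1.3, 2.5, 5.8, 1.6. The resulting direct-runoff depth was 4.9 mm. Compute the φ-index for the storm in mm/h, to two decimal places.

φ ≈ 1.70 mm/h

Only the 2 blocks with intensity above φ contribute runoff: 2.5, 5.8 mm/h.
Σ(I−φ)·Δt = d  ⇒  (2.5+5.8 − 2φ)·1 = 4.9
φ = (8.300 − 4.9/1) / 2 = 1.70 mm/h.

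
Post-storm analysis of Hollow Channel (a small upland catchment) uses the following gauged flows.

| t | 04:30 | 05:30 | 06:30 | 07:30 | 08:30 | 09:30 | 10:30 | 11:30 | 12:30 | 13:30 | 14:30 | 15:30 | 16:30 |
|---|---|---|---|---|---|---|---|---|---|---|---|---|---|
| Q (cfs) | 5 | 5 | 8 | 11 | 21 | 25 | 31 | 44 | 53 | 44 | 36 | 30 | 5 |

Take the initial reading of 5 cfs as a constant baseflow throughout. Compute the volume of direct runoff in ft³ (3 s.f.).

Direct-runoff ordinates (Q − Q_b): 0.0, 0.0, 3.0, 6.0, 16.0, 20.0, 26.0, 39.0, 48.0, 39.0, 31.0, 25.0, 0.0 cfs.
ΣQ_DR = 253.0 cfs.
With Δt = 1 h = 3600 s, V = ΣQ_DR · Δt = 253.0 × 3600 = 9.11 × 10^5 ft³.

V ≈ 9.11 × 10^5 ft³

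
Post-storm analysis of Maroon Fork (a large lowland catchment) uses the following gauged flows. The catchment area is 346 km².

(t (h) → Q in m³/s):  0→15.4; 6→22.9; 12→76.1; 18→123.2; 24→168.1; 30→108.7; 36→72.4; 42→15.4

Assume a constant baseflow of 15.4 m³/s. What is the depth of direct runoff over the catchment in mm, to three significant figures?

d ≈ 29.9 mm

Direct runoff: 0.0, 7.5, 60.7, 107.8, 152.7, 93.3, 57.0, 0.0 m³/s; ΣQ_DR = 479.0 m³/s.
V = ΣQ_DR · Δt = 479.0 × 21600 s = 1.035 × 10^7 m³.
Over A = 346 km², depth = V / A = 29.9 mm.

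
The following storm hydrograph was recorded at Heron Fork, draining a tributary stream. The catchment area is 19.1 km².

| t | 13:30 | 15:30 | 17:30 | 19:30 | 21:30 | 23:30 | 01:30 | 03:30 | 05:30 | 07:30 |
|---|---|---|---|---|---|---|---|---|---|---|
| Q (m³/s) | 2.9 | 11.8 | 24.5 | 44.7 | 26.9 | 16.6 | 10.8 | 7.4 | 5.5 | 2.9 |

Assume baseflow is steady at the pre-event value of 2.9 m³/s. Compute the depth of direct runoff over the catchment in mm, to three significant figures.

d ≈ 47.1 mm

Direct runoff: 0.0, 8.9, 21.6, 41.8, 24.0, 13.7, 7.9, 4.5, 2.6, 0.0 m³/s; ΣQ_DR = 125.0 m³/s.
V = ΣQ_DR · Δt = 125.0 × 7200 s = 9.000 × 10^5 m³.
Over A = 19.1 km², depth = V / A = 47.1 mm.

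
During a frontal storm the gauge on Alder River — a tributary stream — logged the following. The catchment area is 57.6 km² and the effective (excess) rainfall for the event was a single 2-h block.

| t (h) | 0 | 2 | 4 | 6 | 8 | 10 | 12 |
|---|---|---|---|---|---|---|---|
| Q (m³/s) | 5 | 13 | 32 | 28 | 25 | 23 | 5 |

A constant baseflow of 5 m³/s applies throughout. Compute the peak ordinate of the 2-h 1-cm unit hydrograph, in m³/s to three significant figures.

U_p ≈ 22.5 m³/s

Direct runoff: 0.0, 8.0, 27.0, 23.0, 20.0, 18.0, 0.0 m³/s; ΣQ_DR = 96.00 m³/s, peak = 27.0 m³/s.
Runoff depth d = ΣQ_DR·Δt / A = 96.00 × 7200 / (57.6 km²) = 12.00 mm.
The 1-cm UH is the DRH scaled by (10 mm)/d, so U_p = 27.0 × 10/12.00 = 22.5 m³/s.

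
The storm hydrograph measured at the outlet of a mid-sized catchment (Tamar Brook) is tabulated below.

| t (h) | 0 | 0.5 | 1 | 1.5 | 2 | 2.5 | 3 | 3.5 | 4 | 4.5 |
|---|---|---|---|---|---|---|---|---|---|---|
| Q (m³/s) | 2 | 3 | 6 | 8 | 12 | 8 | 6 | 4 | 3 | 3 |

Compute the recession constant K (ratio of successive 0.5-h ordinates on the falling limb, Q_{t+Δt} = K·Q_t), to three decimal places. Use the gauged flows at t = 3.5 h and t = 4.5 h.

Using the recession-limb readings at t = 3.5 h and t = 4.5 h: Q falls from 4 to 3 m³/s over 2 intervals.
K = (Q₂/Q₁)^(1/2) = (3/4)^(1/2) = 0.866.

K ≈ 0.866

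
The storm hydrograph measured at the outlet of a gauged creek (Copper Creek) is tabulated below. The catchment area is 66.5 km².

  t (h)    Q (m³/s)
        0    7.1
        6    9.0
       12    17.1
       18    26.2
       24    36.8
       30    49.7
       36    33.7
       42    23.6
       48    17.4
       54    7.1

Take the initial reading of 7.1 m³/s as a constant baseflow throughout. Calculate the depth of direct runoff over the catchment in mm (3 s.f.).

Direct runoff: 0.0, 1.9, 10.0, 19.1, 29.7, 42.6, 26.6, 16.5, 10.3, 0.0 m³/s; ΣQ_DR = 156.7 m³/s.
V = ΣQ_DR · Δt = 156.7 × 21600 s = 3.385 × 10^6 m³.
Over A = 66.5 km², depth = V / A = 50.9 mm.

d ≈ 50.9 mm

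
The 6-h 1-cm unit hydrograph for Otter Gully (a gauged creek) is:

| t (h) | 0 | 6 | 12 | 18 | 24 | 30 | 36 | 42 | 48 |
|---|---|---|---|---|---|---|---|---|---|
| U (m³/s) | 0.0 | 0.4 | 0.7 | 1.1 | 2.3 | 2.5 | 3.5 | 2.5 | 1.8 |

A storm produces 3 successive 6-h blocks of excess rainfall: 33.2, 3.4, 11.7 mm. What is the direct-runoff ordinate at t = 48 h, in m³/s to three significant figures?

Q ≈ 10.9 m³/s

By discrete convolution, Q_j = Σ (P_i / 10 mm) · U_{j−i}.
At t = 48 h (j=8): Q = (33.2/10)·1.8 + (3.4/10)·2.5 + (11.7/10)·3.5 = 10.9 m³/s.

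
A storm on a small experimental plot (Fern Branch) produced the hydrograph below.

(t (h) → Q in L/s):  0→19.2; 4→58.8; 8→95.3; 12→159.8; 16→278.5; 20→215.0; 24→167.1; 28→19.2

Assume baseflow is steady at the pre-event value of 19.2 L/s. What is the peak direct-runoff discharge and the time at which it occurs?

Subtracting baseflow gives direct-runoff ordinates: 0.0, 39.6, 76.1, 140.6, 259.3, 195.8, 147.9, 0.0 L/s.
The maximum is 259.3 L/s, occurring at the reading for t = 16 h.

Q_p = 259.3 L/s at t = 16 h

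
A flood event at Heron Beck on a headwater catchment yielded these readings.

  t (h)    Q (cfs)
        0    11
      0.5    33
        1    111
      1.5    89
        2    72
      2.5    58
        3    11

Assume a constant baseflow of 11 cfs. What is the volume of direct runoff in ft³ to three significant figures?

Direct-runoff ordinates (Q − Q_b): 0.0, 22.0, 100.0, 78.0, 61.0, 47.0, 0.0 cfs.
ΣQ_DR = 308.0 cfs.
With Δt = 0.5 h = 1800 s, V = ΣQ_DR · Δt = 308.0 × 1800 = 5.54 × 10^5 ft³.

V ≈ 5.54 × 10^5 ft³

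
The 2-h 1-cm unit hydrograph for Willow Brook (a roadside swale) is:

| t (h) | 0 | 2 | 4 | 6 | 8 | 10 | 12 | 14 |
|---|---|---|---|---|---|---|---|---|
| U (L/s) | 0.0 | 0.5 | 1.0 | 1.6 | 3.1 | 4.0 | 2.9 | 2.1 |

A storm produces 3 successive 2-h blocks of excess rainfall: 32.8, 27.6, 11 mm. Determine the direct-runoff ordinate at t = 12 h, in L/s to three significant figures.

Q ≈ 24.0 L/s

By discrete convolution, Q_j = Σ (P_i / 10 mm) · U_{j−i}.
At t = 12 h (j=6): Q = (32.8/10)·2.9 + (27.6/10)·4.0 + (11/10)·3.1 = 24.0 L/s.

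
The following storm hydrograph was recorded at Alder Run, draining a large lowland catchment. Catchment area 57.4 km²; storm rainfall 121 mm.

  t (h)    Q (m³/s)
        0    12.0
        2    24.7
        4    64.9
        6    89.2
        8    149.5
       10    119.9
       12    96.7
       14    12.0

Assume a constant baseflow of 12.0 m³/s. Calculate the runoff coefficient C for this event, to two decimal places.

ΣQ_DR = 472.9 m³/s; V = ΣQ_DR·Δt = 3.405 × 10^6 m³.
Runoff depth d = V / A = 59.32 mm.
C = d / P = 59.32 / 121 = 0.49.

C ≈ 0.49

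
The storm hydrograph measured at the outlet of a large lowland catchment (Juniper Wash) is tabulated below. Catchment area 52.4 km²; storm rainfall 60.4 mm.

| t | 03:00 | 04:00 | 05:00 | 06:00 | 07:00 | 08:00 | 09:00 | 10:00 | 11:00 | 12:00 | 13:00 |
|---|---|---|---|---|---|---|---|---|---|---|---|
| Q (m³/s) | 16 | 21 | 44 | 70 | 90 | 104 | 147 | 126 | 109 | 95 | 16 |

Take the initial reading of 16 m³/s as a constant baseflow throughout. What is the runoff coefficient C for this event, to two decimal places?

C ≈ 0.75

ΣQ_DR = 662.0 m³/s; V = ΣQ_DR·Δt = 2.383 × 10^6 m³.
Runoff depth d = V / A = 45.48 mm.
C = d / P = 45.48 / 60.4 = 0.75.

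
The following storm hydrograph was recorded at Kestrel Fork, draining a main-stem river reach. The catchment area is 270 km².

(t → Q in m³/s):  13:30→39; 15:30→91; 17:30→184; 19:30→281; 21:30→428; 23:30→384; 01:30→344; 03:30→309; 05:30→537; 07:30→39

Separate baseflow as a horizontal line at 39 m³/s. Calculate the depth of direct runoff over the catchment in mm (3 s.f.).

Direct runoff: 0.0, 52.0, 145.0, 242.0, 389.0, 345.0, 305.0, 270.0, 498.0, 0.0 m³/s; ΣQ_DR = 2246 m³/s.
V = ΣQ_DR · Δt = 2246 × 7200 s = 1.617 × 10^7 m³.
Over A = 270 km², depth = V / A = 59.9 mm.

d ≈ 59.9 mm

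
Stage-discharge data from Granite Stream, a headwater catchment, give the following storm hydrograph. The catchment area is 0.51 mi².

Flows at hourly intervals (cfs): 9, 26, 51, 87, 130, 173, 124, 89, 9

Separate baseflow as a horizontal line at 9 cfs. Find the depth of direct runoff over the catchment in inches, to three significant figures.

Direct runoff: 0.0, 17.0, 42.0, 78.0, 121.0, 164.0, 115.0, 80.0, 0.0 cfs; ΣQ_DR = 617.0 cfs.
V = ΣQ_DR · Δt = 617.0 × 3600 s = 2.221 × 10^6 ft³.
Over A = 0.51 mi², depth = V / A = 1.87 in.

d ≈ 1.87 in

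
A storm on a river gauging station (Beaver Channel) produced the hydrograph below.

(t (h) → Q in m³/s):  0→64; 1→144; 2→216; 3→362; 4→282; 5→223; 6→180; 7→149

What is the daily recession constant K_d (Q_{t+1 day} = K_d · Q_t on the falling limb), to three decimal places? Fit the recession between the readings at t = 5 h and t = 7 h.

Between t = 5 h and t = 7 h the flow falls from 223 to 149 m³/s over 2×1 h = 2 h.
Per-interval ratio K = (149/223)^(1/2) = 0.8174; K_d = K^(24/1) = 0.008.

K_d ≈ 0.008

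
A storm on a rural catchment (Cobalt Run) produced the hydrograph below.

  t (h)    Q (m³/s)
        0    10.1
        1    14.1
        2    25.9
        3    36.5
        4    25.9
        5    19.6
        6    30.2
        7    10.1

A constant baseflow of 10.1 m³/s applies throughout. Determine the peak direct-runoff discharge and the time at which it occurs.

Q_p = 26.4 m³/s at t = 3 h

Subtracting baseflow gives direct-runoff ordinates: 0.0, 4.0, 15.8, 26.4, 15.8, 9.5, 20.1, 0.0 m³/s.
The maximum is 26.4 m³/s, occurring at the reading for t = 3 h.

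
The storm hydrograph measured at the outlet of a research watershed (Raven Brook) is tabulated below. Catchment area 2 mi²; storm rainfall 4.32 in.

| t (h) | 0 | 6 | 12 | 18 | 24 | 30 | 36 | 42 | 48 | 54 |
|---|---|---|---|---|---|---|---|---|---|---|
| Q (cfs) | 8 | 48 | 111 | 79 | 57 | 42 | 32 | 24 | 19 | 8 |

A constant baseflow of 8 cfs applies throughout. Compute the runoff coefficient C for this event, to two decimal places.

ΣQ_DR = 348.0 cfs; V = ΣQ_DR·Δt = 7.517 × 10^6 ft³.
Runoff depth d = V / A = 1.618 in.
C = d / P = 1.618 / 4.32 = 0.37.

C ≈ 0.37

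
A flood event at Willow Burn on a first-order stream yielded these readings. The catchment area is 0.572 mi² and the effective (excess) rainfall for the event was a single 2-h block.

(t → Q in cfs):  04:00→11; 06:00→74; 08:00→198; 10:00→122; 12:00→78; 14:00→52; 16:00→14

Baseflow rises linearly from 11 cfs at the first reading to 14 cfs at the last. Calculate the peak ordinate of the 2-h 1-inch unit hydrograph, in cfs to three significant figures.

U_p ≈ 74.4 cfs

Direct runoff: 0.00, 62.50, 186.00, 109.50, 65.00, 38.50, 0.00 cfs; ΣQ_DR = 461.5 cfs, peak = 186.00 cfs.
Runoff depth d = ΣQ_DR·Δt / A = 461.5 × 7200 / (0.572 mi²) = 2.500 in.
The 1-inch UH is the DRH scaled by (1 in)/d, so U_p = 186.00 × 1/2.500 = 74.4 cfs.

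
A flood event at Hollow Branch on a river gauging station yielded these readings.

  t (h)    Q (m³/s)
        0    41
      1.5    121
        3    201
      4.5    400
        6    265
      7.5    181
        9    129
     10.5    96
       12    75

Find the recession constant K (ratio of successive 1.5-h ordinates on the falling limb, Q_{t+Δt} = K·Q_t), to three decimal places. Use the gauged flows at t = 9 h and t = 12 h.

K ≈ 0.762

Using the recession-limb readings at t = 9 h and t = 12 h: Q falls from 129 to 75 m³/s over 2 intervals.
K = (Q₂/Q₁)^(1/2) = (75/129)^(1/2) = 0.762.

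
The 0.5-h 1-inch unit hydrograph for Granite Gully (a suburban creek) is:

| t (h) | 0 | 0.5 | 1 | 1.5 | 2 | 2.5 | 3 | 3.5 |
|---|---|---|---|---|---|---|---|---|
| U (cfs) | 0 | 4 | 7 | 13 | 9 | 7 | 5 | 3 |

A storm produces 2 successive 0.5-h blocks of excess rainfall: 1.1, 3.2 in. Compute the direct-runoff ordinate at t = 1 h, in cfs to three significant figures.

By discrete convolution, Q_j = Σ (P_i / 1 in) · U_{j−i}.
At t = 1 h (j=2): Q = (1.1/1)·7 + (3.2/1)·4 = 20.5 cfs.

Q ≈ 20.5 cfs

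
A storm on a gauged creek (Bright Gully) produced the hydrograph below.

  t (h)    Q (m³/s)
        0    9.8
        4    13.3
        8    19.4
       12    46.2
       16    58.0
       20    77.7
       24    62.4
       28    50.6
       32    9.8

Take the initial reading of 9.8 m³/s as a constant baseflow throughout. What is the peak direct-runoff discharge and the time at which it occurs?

Subtracting baseflow gives direct-runoff ordinates: 0.0, 3.5, 9.6, 36.4, 48.2, 67.9, 52.6, 40.8, 0.0 m³/s.
The maximum is 67.9 m³/s, occurring at the reading for t = 20 h.

Q_p = 67.9 m³/s at t = 20 h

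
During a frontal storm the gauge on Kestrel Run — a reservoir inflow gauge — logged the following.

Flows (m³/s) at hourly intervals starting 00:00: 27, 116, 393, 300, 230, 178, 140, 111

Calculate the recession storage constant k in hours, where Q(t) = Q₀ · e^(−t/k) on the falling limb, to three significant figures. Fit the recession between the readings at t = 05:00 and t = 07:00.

k ≈ 4.24 h

On the falling limb, Q drops from 178 to 111 m³/s between t = 05:00 and t = 07:00 (Δt = 2 h).
k = −Δt / ln(Q₂/Q₁) = −2 / ln(111/178) = 4.24 h.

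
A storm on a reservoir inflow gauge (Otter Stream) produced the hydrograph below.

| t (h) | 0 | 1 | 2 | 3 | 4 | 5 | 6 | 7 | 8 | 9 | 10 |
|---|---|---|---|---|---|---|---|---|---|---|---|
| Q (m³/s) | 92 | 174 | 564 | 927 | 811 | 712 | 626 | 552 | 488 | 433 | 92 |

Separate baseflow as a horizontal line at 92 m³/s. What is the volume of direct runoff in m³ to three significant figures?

Direct-runoff ordinates (Q − Q_b): 0.0, 82.0, 472.0, 835.0, 719.0, 620.0, 534.0, 460.0, 396.0, 341.0, 0.0 m³/s.
ΣQ_DR = 4459 m³/s.
With Δt = 1 h = 3600 s, V = ΣQ_DR · Δt = 4459 × 3600 = 1.61 × 10^7 m³.

V ≈ 1.61 × 10^7 m³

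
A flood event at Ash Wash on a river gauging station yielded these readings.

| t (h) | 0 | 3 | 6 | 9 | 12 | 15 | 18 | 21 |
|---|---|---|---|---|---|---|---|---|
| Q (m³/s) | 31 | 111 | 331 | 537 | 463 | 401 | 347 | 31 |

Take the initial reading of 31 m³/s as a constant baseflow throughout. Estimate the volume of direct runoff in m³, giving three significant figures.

Direct-runoff ordinates (Q − Q_b): 0.0, 80.0, 300.0, 506.0, 432.0, 370.0, 316.0, 0.0 m³/s.
ΣQ_DR = 2004 m³/s.
With Δt = 3 h = 10800 s, V = ΣQ_DR · Δt = 2004 × 10800 = 2.16 × 10^7 m³.

V ≈ 2.16 × 10^7 m³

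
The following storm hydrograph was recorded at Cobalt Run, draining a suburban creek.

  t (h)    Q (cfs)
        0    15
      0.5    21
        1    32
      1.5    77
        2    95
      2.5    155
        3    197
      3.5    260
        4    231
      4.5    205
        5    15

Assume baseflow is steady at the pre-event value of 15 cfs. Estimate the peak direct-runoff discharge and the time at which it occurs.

Subtracting baseflow gives direct-runoff ordinates: 0.0, 6.0, 17.0, 62.0, 80.0, 140.0, 182.0, 245.0, 216.0, 190.0, 0.0 cfs.
The maximum is 245.0 cfs, occurring at the reading for t = 3.5 h.

Q_p = 245.0 cfs at t = 3.5 h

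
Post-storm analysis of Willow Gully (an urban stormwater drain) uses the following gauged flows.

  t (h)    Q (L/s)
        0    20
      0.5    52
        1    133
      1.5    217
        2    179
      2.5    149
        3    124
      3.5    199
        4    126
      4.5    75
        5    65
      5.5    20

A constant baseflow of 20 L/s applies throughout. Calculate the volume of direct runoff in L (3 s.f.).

Direct-runoff ordinates (Q − Q_b): 0.0, 32.0, 113.0, 197.0, 159.0, 129.0, 104.0, 179.0, 106.0, 55.0, 45.0, 0.0 L/s.
ΣQ_DR = 1119 L/s.
With Δt = 0.5 h = 1800 s, V = ΣQ_DR · Δt = 1119 × 1800 = 2.01 × 10^6 L.

V ≈ 2.01 × 10^6 L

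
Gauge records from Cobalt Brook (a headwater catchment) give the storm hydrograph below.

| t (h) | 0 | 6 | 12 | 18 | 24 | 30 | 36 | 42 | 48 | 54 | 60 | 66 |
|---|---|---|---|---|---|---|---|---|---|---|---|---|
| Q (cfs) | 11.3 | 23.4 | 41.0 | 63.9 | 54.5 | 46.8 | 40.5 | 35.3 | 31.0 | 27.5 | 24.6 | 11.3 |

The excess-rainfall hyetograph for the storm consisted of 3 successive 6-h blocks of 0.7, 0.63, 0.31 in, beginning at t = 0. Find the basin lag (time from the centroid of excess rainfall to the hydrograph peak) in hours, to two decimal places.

Centroid of excess rainfall: t_c = Σ P_i·t̄_i / ΣP_i = 7.5732 h (block centres at 3, 9, 15 h).
Hydrograph peak occurs at t = 18 h, so basin lag t_L = 18 − 7.5732 = 10.43 h.

t_L ≈ 10.43 h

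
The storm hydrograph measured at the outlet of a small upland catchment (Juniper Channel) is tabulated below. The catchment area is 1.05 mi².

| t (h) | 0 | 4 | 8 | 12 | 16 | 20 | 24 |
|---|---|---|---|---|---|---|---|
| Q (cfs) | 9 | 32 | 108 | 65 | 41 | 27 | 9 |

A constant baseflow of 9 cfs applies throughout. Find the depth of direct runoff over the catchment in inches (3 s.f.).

Direct runoff: 0.0, 23.0, 99.0, 56.0, 32.0, 18.0, 0.0 cfs; ΣQ_DR = 228.0 cfs.
V = ΣQ_DR · Δt = 228.0 × 14400 s = 3.283 × 10^6 ft³.
Over A = 1.05 mi², depth = V / A = 1.35 in.

d ≈ 1.35 in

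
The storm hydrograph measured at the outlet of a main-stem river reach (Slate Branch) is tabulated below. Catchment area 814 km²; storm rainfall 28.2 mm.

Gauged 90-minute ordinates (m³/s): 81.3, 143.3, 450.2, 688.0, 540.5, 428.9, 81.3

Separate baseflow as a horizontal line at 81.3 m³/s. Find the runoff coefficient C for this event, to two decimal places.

ΣQ_DR = 1844 m³/s; V = ΣQ_DR·Δt = 9.960 × 10^6 m³.
Runoff depth d = V / A = 12.24 mm.
C = d / P = 12.24 / 28.2 = 0.43.

C ≈ 0.43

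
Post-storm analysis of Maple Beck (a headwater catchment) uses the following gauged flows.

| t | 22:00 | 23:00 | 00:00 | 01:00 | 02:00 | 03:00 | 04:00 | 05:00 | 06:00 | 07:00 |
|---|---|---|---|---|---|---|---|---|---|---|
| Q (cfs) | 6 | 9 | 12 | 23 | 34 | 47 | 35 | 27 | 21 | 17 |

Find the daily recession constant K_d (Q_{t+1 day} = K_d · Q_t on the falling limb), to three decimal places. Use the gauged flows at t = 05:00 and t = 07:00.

K_d ≈ 0.004

Between t = 05:00 and t = 07:00 the flow falls from 27 to 17 cfs over 2×1 h = 2 h.
Per-interval ratio K = (17/27)^(1/2) = 0.7935; K_d = K^(24/1) = 0.004.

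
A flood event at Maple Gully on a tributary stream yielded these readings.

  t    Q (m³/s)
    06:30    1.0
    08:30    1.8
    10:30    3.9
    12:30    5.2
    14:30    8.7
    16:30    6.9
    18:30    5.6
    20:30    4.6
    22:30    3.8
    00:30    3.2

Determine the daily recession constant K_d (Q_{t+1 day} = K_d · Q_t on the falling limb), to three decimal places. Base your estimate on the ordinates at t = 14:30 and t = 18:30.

Between t = 14:30 and t = 18:30 the flow falls from 8.7 to 5.6 m³/s over 2×2 h = 4 h.
Per-interval ratio K = (5.6/8.7)^(1/2) = 0.8023; K_d = K^(24/2) = 0.071.

K_d ≈ 0.071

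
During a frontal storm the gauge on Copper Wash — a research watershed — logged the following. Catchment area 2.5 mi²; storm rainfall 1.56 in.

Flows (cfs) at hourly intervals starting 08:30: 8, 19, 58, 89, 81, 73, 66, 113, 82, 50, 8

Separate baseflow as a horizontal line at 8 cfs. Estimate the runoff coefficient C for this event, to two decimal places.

ΣQ_DR = 559.0 cfs; V = ΣQ_DR·Δt = 2.012 × 10^6 ft³.
Runoff depth d = V / A = 0.3465 in.
C = d / P = 0.3465 / 1.56 = 0.22.

C ≈ 0.22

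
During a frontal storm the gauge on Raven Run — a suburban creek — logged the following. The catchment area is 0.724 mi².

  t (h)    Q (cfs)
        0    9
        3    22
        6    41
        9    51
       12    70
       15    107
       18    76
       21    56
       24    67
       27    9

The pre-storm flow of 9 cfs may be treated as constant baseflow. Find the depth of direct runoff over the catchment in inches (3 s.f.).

d ≈ 2.68 in

Direct runoff: 0.0, 13.0, 32.0, 42.0, 61.0, 98.0, 67.0, 47.0, 58.0, 0.0 cfs; ΣQ_DR = 418.0 cfs.
V = ΣQ_DR · Δt = 418.0 × 10800 s = 4.514 × 10^6 ft³.
Over A = 0.724 mi², depth = V / A = 2.68 in.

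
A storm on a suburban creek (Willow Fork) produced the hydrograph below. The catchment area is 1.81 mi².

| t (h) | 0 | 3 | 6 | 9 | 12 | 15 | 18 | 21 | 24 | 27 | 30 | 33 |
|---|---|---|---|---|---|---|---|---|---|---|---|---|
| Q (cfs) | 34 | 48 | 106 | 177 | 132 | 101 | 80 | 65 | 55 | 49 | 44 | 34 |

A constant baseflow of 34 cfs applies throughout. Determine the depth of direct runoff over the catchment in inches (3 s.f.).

d ≈ 1.33 in

Direct runoff: 0.0, 14.0, 72.0, 143.0, 98.0, 67.0, 46.0, 31.0, 21.0, 15.0, 10.0, 0.0 cfs; ΣQ_DR = 517.0 cfs.
V = ΣQ_DR · Δt = 517.0 × 10800 s = 5.584 × 10^6 ft³.
Over A = 1.81 mi², depth = V / A = 1.33 in.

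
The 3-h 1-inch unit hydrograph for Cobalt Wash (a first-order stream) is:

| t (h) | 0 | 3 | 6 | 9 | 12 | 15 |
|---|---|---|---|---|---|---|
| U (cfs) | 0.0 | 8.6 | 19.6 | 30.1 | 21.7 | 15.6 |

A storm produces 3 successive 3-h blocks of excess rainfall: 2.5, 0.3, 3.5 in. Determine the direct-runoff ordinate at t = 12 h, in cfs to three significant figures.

Q ≈ 132 cfs

By discrete convolution, Q_j = Σ (P_i / 1 in) · U_{j−i}.
At t = 12 h (j=4): Q = (2.5/1)·21.7 + (0.3/1)·30.1 + (3.5/1)·19.6 = 132 cfs.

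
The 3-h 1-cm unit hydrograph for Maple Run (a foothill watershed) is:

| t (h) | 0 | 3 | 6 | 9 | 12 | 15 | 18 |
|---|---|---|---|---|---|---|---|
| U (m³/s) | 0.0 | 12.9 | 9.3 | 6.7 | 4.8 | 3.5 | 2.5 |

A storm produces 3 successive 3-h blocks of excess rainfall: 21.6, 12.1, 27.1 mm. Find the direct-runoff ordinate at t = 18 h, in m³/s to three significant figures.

Q ≈ 22.6 m³/s

By discrete convolution, Q_j = Σ (P_i / 10 mm) · U_{j−i}.
At t = 18 h (j=6): Q = (21.6/10)·2.5 + (12.1/10)·3.5 + (27.1/10)·4.8 = 22.6 m³/s.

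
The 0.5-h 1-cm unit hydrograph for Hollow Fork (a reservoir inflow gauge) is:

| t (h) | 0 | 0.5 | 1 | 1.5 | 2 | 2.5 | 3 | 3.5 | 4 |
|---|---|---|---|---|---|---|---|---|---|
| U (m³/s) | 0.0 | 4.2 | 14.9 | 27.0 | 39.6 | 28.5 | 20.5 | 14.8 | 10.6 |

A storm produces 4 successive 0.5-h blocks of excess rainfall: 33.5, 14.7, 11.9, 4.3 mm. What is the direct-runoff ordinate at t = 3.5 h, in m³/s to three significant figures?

By discrete convolution, Q_j = Σ (P_i / 10 mm) · U_{j−i}.
At t = 3.5 h (j=7): Q = (33.5/10)·14.8 + (14.7/10)·20.5 + (11.9/10)·28.5 + (4.3/10)·39.6 = 131 m³/s.

Q ≈ 131 m³/s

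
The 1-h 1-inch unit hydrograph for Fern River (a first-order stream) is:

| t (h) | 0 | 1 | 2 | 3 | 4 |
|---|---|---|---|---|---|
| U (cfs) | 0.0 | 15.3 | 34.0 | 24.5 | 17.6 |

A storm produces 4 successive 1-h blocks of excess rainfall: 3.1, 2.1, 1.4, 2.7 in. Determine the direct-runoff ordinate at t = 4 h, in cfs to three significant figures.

By discrete convolution, Q_j = Σ (P_i / 1 in) · U_{j−i}.
At t = 4 h (j=4): Q = (3.1/1)·17.6 + (2.1/1)·24.5 + (1.4/1)·34.0 + (2.7/1)·15.3 = 195 cfs.

Q ≈ 195 cfs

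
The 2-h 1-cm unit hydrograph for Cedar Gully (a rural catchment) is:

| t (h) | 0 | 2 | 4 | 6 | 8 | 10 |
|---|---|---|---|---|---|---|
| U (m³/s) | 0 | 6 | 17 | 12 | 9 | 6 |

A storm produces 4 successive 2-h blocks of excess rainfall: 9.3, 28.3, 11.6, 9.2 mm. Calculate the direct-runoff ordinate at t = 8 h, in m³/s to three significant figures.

By discrete convolution, Q_j = Σ (P_i / 10 mm) · U_{j−i}.
At t = 8 h (j=4): Q = (9.3/10)·9 + (28.3/10)·12 + (11.6/10)·17 + (9.2/10)·6 = 67.6 m³/s.

Q ≈ 67.6 m³/s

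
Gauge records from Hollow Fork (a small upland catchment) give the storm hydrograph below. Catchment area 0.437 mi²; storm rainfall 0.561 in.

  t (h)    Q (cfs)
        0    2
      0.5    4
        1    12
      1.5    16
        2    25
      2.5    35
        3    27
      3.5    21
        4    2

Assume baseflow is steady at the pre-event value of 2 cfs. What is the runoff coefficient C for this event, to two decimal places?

ΣQ_DR = 126.0 cfs; V = ΣQ_DR·Δt = 2.268 × 10^5 ft³.
Runoff depth d = V / A = 0.2234 in.
C = d / P = 0.2234 / 0.561 = 0.40.

C ≈ 0.40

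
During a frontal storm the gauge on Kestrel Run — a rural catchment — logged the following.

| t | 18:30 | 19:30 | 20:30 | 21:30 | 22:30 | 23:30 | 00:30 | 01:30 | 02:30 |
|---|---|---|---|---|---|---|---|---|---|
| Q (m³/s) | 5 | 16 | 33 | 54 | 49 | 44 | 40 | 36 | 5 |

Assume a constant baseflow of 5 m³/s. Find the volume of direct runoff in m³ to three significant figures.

V ≈ 8.53 × 10^5 m³

Direct-runoff ordinates (Q − Q_b): 0.0, 11.0, 28.0, 49.0, 44.0, 39.0, 35.0, 31.0, 0.0 m³/s.
ΣQ_DR = 237.0 m³/s.
With Δt = 1 h = 3600 s, V = ΣQ_DR · Δt = 237.0 × 3600 = 8.53 × 10^5 m³.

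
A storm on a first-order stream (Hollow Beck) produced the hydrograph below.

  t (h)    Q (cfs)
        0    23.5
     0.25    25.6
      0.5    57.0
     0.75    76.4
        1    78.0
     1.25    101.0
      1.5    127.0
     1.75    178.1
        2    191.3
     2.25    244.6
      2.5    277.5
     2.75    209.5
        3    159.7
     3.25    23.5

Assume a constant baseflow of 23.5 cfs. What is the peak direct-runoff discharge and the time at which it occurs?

Subtracting baseflow gives direct-runoff ordinates: 0.0, 2.1, 33.5, 52.9, 54.5, 77.5, 103.5, 154.6, 167.8, 221.1, 254.0, 186.0, 136.2, 0.0 cfs.
The maximum is 254.0 cfs, occurring at the reading for t = 2.5 h.

Q_p = 254.0 cfs at t = 2.5 h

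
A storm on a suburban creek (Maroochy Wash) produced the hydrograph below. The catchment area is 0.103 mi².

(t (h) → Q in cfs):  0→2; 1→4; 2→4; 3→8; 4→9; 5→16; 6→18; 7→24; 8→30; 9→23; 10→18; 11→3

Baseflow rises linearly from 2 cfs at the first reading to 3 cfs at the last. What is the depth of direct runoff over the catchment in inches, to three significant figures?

Direct runoff: 0.00, 1.91, 1.82, 5.73, 6.64, 13.55, 15.45, 21.36, 27.27, 20.18, 15.09, 0.00 cfs; ΣQ_DR = 129.0 cfs.
V = ΣQ_DR · Δt = 129.0 × 3600 s = 4.644 × 10^5 ft³.
Over A = 0.103 mi², depth = V / A = 1.94 in.

d ≈ 1.94 in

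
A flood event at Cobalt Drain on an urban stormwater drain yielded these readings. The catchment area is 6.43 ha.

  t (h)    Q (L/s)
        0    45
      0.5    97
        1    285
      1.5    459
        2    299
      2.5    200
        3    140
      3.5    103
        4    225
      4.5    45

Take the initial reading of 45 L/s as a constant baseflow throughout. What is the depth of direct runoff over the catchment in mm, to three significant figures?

Direct runoff: 0.0, 52.0, 240.0, 414.0, 254.0, 155.0, 95.0, 58.0, 180.0, 0.0 L/s; ΣQ_DR = 1448 L/s.
V = ΣQ_DR · Δt = 1448 × 1800 s = 2.606 × 10^6 L.
Over A = 6.43 ha, depth = V / A = 40.5 mm.

d ≈ 40.5 mm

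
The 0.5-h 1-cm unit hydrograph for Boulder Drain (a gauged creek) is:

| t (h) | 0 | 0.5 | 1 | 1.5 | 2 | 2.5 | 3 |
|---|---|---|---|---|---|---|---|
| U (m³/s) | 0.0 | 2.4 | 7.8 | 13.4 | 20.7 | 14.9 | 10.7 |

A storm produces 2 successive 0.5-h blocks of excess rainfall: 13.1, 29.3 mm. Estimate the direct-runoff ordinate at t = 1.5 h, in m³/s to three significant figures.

By discrete convolution, Q_j = Σ (P_i / 10 mm) · U_{j−i}.
At t = 1.5 h (j=3): Q = (13.1/10)·13.4 + (29.3/10)·7.8 = 40.4 m³/s.

Q ≈ 40.4 m³/s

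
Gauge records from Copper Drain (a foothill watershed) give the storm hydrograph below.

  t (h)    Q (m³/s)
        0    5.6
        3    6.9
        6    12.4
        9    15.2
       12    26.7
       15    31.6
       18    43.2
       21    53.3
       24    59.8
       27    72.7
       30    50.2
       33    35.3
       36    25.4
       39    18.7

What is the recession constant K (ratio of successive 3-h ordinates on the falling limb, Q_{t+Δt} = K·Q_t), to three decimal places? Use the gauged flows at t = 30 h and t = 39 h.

K ≈ 0.720

Using the recession-limb readings at t = 30 h and t = 39 h: Q falls from 50.2 to 18.7 m³/s over 3 intervals.
K = (Q₂/Q₁)^(1/3) = (18.7/50.2)^(1/3) = 0.720.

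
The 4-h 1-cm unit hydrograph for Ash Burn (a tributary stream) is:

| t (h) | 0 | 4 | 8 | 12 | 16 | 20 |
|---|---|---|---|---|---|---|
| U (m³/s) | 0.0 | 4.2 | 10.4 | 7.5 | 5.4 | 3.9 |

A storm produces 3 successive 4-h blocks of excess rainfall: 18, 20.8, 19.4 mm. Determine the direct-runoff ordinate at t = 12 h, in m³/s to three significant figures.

By discrete convolution, Q_j = Σ (P_i / 10 mm) · U_{j−i}.
At t = 12 h (j=3): Q = (18/10)·7.5 + (20.8/10)·10.4 + (19.4/10)·4.2 = 43.3 m³/s.

Q ≈ 43.3 m³/s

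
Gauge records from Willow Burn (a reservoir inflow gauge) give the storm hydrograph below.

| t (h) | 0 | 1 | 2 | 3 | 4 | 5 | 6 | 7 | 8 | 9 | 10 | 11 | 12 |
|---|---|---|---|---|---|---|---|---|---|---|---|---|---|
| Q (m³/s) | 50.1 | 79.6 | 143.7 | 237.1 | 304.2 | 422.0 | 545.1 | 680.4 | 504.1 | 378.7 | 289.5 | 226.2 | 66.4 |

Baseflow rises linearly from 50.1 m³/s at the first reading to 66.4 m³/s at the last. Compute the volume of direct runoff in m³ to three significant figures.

V ≈ 1.14 × 10^7 m³

Direct-runoff ordinates (Q − Q_b): 0.00, 28.14, 90.88, 182.93, 248.67, 365.11, 486.85, 620.79, 443.13, 316.38, 225.82, 161.16, 0.00 m³/s.
ΣQ_DR = 3170 m³/s.
With Δt = 1 h = 3600 s, V = ΣQ_DR · Δt = 3170 × 3600 = 1.14 × 10^7 m³.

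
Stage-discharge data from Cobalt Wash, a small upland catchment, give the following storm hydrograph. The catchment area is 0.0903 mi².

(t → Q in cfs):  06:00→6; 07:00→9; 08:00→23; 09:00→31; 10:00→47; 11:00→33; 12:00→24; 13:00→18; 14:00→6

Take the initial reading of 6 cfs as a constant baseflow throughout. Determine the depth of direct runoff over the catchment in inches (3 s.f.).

d ≈ 2.45 in

Direct runoff: 0.0, 3.0, 17.0, 25.0, 41.0, 27.0, 18.0, 12.0, 0.0 cfs; ΣQ_DR = 143.0 cfs.
V = ΣQ_DR · Δt = 143.0 × 3600 s = 5.148 × 10^5 ft³.
Over A = 0.0903 mi², depth = V / A = 2.45 in.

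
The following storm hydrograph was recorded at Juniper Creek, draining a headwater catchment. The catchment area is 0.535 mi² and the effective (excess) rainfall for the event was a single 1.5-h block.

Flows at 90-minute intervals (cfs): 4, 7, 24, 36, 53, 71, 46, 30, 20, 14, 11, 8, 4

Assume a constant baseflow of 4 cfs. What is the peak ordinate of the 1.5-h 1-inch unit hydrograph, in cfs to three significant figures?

Direct runoff: 0.0, 3.0, 20.0, 32.0, 49.0, 67.0, 42.0, 26.0, 16.0, 10.0, 7.0, 4.0, 0.0 cfs; ΣQ_DR = 276.0 cfs, peak = 67.0 cfs.
Runoff depth d = ΣQ_DR·Δt / A = 276.0 × 5400 / (0.535 mi²) = 1.199 in.
The 1-inch UH is the DRH scaled by (1 in)/d, so U_p = 67.0 × 1/1.199 = 55.9 cfs.

U_p ≈ 55.9 cfs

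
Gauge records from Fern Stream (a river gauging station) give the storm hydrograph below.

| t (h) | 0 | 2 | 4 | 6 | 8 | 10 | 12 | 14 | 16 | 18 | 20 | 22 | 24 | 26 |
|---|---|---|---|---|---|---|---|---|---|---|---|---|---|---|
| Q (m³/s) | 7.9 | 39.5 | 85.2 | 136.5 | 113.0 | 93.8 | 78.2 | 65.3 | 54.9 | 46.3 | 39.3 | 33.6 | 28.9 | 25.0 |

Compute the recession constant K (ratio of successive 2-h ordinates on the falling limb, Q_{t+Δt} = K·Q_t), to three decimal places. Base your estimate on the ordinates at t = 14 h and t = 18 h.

Using the recession-limb readings at t = 14 h and t = 18 h: Q falls from 65.3 to 46.3 m³/s over 2 intervals.
K = (Q₂/Q₁)^(1/2) = (46.3/65.3)^(1/2) = 0.842.

K ≈ 0.842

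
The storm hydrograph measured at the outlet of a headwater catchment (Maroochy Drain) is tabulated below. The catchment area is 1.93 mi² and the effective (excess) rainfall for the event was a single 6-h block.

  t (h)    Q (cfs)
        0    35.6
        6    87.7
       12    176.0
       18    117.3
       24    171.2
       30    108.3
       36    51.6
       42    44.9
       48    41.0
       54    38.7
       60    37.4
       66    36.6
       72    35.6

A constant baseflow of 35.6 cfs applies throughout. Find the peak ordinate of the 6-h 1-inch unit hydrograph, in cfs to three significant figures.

Direct runoff: 0.0, 52.1, 140.4, 81.7, 135.6, 72.7, 16.0, 9.3, 5.4, 3.1, 1.8, 1.0, 0.0 cfs; ΣQ_DR = 519.1 cfs, peak = 140.4 cfs.
Runoff depth d = ΣQ_DR·Δt / A = 519.1 × 21600 / (1.93 mi²) = 2.501 in.
The 1-inch UH is the DRH scaled by (1 in)/d, so U_p = 140.4 × 1/2.501 = 56.1 cfs.

U_p ≈ 56.1 cfs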